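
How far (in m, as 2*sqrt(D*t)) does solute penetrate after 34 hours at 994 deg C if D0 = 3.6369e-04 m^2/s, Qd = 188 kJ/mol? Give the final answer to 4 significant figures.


Step 1: D = D0 * exp(-Qd/(R*T))
T = 1267.15 K
D = 3.6369e-04 * exp(-188e3 / (8.314 * 1267.15)) = 6.46678e-12 m^2/s
Step 2: L = 2*sqrt(D*t)
t = 34 h = 122400 s
L = 2*sqrt(6.46678e-12 * 122400) = 1.779e-03 m


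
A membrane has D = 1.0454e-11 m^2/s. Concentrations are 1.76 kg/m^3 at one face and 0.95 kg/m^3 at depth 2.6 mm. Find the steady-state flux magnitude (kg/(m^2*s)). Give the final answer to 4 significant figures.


J = -D * (dC/dx) = D * (C1 - C2) / dx
J = 1.0454e-11 * (1.76 - 0.95) / 2.6e-03
J = 3.257e-09 kg/(m^2*s)


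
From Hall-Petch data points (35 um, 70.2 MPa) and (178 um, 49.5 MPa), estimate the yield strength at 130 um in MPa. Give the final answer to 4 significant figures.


sigma_y = sigma0 + k / sqrt(d)
1/sqrt(d1) = 1/sqrt(3.5e-05) = 169.031;  1/sqrt(d2) = 74.9532
k = (sigma1 - sigma2) / (1/sqrt(d1) - 1/sqrt(d2)) = (70.2 - 49.5) / (169.031 - 74.9532) = 0.220031 MPa*m^0.5
sigma0 = sigma1 - k/sqrt(d1) = 70.2 - 0.220031*169.031 = 33.008 MPa
sigma_y(d3) = 33.008 + 0.220031 / sqrt(1.3e-04) = 52.31 MPa


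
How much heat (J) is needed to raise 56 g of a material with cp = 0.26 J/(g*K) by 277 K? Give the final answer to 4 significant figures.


Q = m * cp * dT
Q = 56 * 0.26 * 277
Q = 4033 J


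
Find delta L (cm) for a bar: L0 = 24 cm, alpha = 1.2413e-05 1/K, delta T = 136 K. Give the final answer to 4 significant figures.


dL = L0 * alpha * dT
dL = 24 * 1.2413e-05 * 136
dL = 0.04052 cm


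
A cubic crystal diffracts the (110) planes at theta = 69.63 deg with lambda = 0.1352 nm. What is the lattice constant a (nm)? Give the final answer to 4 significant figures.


d = lambda / (2*sin(theta))
d = 0.1352 / (2*sin(69.63 deg))
d = 0.0721094 nm
a = d * sqrt(h^2+k^2+l^2) = 0.0721094 * sqrt(2)
a = 0.102 nm


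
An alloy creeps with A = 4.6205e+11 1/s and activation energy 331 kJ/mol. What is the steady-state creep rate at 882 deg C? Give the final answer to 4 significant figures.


rate = A * exp(-Q / (R*T))
T = 882 + 273.15 = 1155.15 K
rate = 4.6205e+11 * exp(-331e3 / (8.314 * 1155.15))
rate = 4.974e-04 1/s


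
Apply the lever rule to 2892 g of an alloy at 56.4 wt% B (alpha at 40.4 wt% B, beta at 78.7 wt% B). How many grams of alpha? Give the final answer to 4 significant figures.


f_alpha = (C_beta - C0) / (C_beta - C_alpha)
f_alpha = (78.7 - 56.4) / (78.7 - 40.4) = 0.582245
m_alpha = f_alpha * m_total = 0.582245 * 2892 = 1684 g


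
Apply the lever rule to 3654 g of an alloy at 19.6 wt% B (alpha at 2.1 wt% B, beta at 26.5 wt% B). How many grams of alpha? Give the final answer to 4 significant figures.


f_alpha = (C_beta - C0) / (C_beta - C_alpha)
f_alpha = (26.5 - 19.6) / (26.5 - 2.1) = 0.282787
m_alpha = f_alpha * m_total = 0.282787 * 3654 = 1033 g


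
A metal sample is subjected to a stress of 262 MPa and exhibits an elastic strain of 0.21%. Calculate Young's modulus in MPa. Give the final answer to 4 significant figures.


E = sigma / epsilon
epsilon = 0.21% = 2.1e-03
E = 262 / 2.1e-03
E = 124800 MPa


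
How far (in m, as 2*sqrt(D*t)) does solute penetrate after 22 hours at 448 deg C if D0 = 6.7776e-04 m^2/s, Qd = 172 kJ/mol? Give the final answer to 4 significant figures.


Step 1: D = D0 * exp(-Qd/(R*T))
T = 721.15 K
D = 6.7776e-04 * exp(-172e3 / (8.314 * 721.15)) = 2.3564e-16 m^2/s
Step 2: L = 2*sqrt(D*t)
t = 22 h = 79200 s
L = 2*sqrt(2.3564e-16 * 79200) = 8.64e-06 m


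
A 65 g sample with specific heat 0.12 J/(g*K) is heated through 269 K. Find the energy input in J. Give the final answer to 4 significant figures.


Q = m * cp * dT
Q = 65 * 0.12 * 269
Q = 2098 J


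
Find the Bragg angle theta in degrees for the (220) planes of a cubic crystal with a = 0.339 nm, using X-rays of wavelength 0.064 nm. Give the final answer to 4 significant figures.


d = a / sqrt(h^2+k^2+l^2)
d = 0.339 / sqrt(8) = 0.119855 nm
lambda = 2*d*sin(theta)  =>  sin(theta) = lambda / (2*d)
sin(theta) = 0.064 / (2 * 0.119855) = 0.26699
theta = 15.49 deg


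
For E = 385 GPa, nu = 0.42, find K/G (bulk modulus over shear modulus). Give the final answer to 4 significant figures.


G = E / (2*(1+nu))
G = 385 / (2*(1+0.42)) = 135.563 GPa
K = E / (3*(1-2*nu))
K = 385 / (3*(1-2*0.42)) = 802.083 GPa
K/G = 802.083 / 135.563 = 5.917


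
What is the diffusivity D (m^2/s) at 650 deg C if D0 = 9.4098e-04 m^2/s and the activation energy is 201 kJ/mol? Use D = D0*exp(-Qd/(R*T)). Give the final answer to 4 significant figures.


D = D0 * exp(-Qd / (R*T))
T = 923.15 K
D = 9.4098e-04 * exp(-201e3 / (8.314 * 923.15))
D = 3.981e-15 m^2/s


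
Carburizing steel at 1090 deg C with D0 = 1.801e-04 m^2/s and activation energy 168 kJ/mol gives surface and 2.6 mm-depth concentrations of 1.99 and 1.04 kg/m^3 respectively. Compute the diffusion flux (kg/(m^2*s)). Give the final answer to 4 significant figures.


Step 1: D = D0 * exp(-Qd/(R*T))
T = 1090 + 273.15 = 1363.15 K
D = 1.801e-04 * exp(-168e3 / (8.314 * 1363.15)) = 6.5717e-11 m^2/s
Step 2: J = D * (C1 - C2) / dx
J = 6.5717e-11 * (1.99 - 1.04) / 2.6e-03
J = 2.401e-08 kg/(m^2*s)


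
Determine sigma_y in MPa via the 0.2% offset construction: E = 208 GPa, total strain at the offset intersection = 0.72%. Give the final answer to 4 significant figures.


Offset strain = 0.002
Elastic strain at yield = total_strain - offset = 7.2e-03 - 0.002 = 5.2e-03
sigma_y = E * elastic_strain = 208000 * 5.2e-03
sigma_y = 1082 MPa


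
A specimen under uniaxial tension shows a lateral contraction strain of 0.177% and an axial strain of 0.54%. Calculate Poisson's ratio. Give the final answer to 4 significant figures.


nu = -epsilon_lat / epsilon_axial
Lateral strain is contraction (negative), so using magnitudes:
nu = 0.177 / 0.54
nu = 0.3278


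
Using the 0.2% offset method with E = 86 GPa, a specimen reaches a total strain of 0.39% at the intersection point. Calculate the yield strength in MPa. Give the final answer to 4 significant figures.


Offset strain = 0.002
Elastic strain at yield = total_strain - offset = 3.9e-03 - 0.002 = 1.9e-03
sigma_y = E * elastic_strain = 86000 * 1.9e-03
sigma_y = 163.4 MPa


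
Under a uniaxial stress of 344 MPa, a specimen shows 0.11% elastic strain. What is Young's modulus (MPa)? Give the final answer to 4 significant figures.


E = sigma / epsilon
epsilon = 0.11% = 1.1e-03
E = 344 / 1.1e-03
E = 312700 MPa


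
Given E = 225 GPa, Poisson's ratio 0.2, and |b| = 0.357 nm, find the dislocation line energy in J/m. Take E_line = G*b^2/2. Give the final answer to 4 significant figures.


Step 1: G = E / (2*(1+nu))
G = 225 / (2*(1+0.2)) = 93.75 GPa = 9.375e+10 Pa
Step 2: E_line = G*b^2/2
b = 0.357 nm = 3.57e-10 m
E_line = 0.5 * 9.375e+10 * (3.57e-10)^2 = 5.974e-09 J/m


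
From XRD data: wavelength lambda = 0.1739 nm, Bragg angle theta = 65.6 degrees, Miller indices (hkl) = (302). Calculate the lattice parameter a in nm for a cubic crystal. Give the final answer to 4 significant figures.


d = lambda / (2*sin(theta))
d = 0.1739 / (2*sin(65.6 deg))
d = 0.0954777 nm
a = d * sqrt(h^2+k^2+l^2) = 0.0954777 * sqrt(13)
a = 0.3442 nm


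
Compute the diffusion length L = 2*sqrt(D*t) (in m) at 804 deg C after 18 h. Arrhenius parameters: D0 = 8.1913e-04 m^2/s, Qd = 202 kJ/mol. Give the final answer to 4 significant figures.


Step 1: D = D0 * exp(-Qd/(R*T))
T = 1077.15 K
D = 8.1913e-04 * exp(-202e3 / (8.314 * 1077.15)) = 1.3102e-13 m^2/s
Step 2: L = 2*sqrt(D*t)
t = 18 h = 64800 s
L = 2*sqrt(1.3102e-13 * 64800) = 1.843e-04 m


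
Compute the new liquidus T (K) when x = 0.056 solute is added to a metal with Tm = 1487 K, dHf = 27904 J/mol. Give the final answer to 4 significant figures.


dT = R*Tm^2*x / dHf
dT = 8.314 * 1487^2 * 0.056 / 27904
dT = 36.8938 K
T_new = 1487 - 36.8938 = 1450 K


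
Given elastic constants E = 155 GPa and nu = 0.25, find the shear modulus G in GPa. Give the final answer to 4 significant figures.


G = E / (2*(1+nu))
G = 155 / (2*(1+0.25))
G = 62 GPa


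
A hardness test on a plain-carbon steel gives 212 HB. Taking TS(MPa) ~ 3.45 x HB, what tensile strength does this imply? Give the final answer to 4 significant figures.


TS (MPa) = 3.45 * HB
TS = 3.45 * 212
TS = 731.4 MPa


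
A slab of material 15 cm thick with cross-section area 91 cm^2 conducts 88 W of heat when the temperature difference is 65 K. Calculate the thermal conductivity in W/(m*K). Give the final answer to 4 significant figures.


k = Q*L / (A*dT)
L = 0.15 m, A = 9.1e-03 m^2
k = 88 * 0.15 / (9.1e-03 * 65)
k = 22.32 W/(m*K)


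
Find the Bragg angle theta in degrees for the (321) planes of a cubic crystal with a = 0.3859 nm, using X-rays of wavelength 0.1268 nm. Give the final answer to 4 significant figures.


d = a / sqrt(h^2+k^2+l^2)
d = 0.3859 / sqrt(14) = 0.103136 nm
lambda = 2*d*sin(theta)  =>  sin(theta) = lambda / (2*d)
sin(theta) = 0.1268 / (2 * 0.103136) = 0.614722
theta = 37.93 deg


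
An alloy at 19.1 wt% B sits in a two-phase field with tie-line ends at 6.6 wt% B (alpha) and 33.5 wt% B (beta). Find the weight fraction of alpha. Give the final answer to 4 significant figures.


f_alpha = (C_beta - C0) / (C_beta - C_alpha)
f_alpha = (33.5 - 19.1) / (33.5 - 6.6)
f_alpha = 0.5353


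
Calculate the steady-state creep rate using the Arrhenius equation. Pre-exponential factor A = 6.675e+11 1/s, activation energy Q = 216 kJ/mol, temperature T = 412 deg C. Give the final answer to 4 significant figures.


rate = A * exp(-Q / (R*T))
T = 412 + 273.15 = 685.15 K
rate = 6.675e+11 * exp(-216e3 / (8.314 * 685.15))
rate = 2.272e-05 1/s


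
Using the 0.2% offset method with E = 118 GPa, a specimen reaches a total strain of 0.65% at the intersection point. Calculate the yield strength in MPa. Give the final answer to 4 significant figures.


Offset strain = 0.002
Elastic strain at yield = total_strain - offset = 6.5e-03 - 0.002 = 4.5e-03
sigma_y = E * elastic_strain = 118000 * 4.5e-03
sigma_y = 531 MPa


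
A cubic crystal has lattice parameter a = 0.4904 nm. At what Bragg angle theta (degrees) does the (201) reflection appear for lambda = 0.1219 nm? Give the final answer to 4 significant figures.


d = a / sqrt(h^2+k^2+l^2)
d = 0.4904 / sqrt(5) = 0.219314 nm
lambda = 2*d*sin(theta)  =>  sin(theta) = lambda / (2*d)
sin(theta) = 0.1219 / (2 * 0.219314) = 0.277913
theta = 16.14 deg


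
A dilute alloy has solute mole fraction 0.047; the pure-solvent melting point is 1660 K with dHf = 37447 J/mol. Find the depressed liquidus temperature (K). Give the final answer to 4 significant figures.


dT = R*Tm^2*x / dHf
dT = 8.314 * 1660^2 * 0.047 / 37447
dT = 28.7546 K
T_new = 1660 - 28.7546 = 1631 K


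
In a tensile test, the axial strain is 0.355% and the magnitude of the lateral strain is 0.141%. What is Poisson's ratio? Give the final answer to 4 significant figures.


nu = -epsilon_lat / epsilon_axial
Lateral strain is contraction (negative), so using magnitudes:
nu = 0.141 / 0.355
nu = 0.3972


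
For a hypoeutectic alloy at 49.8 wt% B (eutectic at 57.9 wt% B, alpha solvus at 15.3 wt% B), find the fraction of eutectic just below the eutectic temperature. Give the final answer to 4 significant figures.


f_primary = (C_e - C0) / (C_e - C_alpha_max)
f_primary = (57.9 - 49.8) / (57.9 - 15.3)
f_primary = 0.190141
f_eutectic = 1 - 0.190141 = 0.8099


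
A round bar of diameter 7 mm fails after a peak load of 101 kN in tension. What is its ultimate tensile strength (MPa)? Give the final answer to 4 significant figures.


A0 = pi*(d/2)^2 = pi*(7/2)^2 = 38.4845 mm^2
UTS = F_max / A0 = 101*1000 / 38.4845
UTS = 2624 MPa


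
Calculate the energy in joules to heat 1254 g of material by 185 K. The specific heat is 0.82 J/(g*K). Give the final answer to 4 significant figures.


Q = m * cp * dT
Q = 1254 * 0.82 * 185
Q = 190200 J


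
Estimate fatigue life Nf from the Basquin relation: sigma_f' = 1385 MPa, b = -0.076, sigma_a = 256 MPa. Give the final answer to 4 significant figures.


sigma_a = sigma_f' * (2*Nf)^b
2*Nf = (sigma_a / sigma_f')^(1/b)
2*Nf = (256 / 1385)^(1/-0.076)
2*Nf = 4.44117e+09
Nf = 2.221e+09 cycles


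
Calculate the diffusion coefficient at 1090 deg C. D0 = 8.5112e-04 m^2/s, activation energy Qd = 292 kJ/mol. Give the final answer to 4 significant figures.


D = D0 * exp(-Qd / (R*T))
T = 1363.15 K
D = 8.5112e-04 * exp(-292e3 / (8.314 * 1363.15))
D = 5.501e-15 m^2/s


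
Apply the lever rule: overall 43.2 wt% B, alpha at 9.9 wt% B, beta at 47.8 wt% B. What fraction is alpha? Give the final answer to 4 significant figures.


f_alpha = (C_beta - C0) / (C_beta - C_alpha)
f_alpha = (47.8 - 43.2) / (47.8 - 9.9)
f_alpha = 0.1214


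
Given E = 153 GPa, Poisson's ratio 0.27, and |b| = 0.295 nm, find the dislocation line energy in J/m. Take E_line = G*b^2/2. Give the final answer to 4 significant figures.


Step 1: G = E / (2*(1+nu))
G = 153 / (2*(1+0.27)) = 60.2362 GPa = 6.02362e+10 Pa
Step 2: E_line = G*b^2/2
b = 0.295 nm = 2.95e-10 m
E_line = 0.5 * 6.02362e+10 * (2.95e-10)^2 = 2.621e-09 J/m


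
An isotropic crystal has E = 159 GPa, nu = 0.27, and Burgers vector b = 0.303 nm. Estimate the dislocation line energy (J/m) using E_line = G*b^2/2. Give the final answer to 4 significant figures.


Step 1: G = E / (2*(1+nu))
G = 159 / (2*(1+0.27)) = 62.5984 GPa = 6.25984e+10 Pa
Step 2: E_line = G*b^2/2
b = 0.303 nm = 3.03e-10 m
E_line = 0.5 * 6.25984e+10 * (3.03e-10)^2 = 2.874e-09 J/m


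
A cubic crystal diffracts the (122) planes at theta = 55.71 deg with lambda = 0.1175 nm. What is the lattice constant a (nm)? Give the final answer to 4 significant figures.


d = lambda / (2*sin(theta))
d = 0.1175 / (2*sin(55.71 deg))
d = 0.071109 nm
a = d * sqrt(h^2+k^2+l^2) = 0.071109 * sqrt(9)
a = 0.2133 nm


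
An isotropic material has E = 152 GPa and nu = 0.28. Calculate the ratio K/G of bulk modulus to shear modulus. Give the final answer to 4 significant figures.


G = E / (2*(1+nu))
G = 152 / (2*(1+0.28)) = 59.375 GPa
K = E / (3*(1-2*nu))
K = 152 / (3*(1-2*0.28)) = 115.152 GPa
K/G = 115.152 / 59.375 = 1.939


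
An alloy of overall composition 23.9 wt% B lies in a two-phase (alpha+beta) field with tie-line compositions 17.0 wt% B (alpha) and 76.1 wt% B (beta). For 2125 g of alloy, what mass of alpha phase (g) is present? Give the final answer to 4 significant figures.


f_alpha = (C_beta - C0) / (C_beta - C_alpha)
f_alpha = (76.1 - 23.9) / (76.1 - 17.0) = 0.883249
m_alpha = f_alpha * m_total = 0.883249 * 2125 = 1877 g


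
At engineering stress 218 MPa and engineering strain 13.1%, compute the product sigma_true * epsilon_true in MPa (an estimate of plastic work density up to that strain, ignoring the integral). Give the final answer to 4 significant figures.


sigma_true = sigma_eng * (1 + epsilon_eng)
sigma_true = 218 * (1 + 0.131) = 246.558 MPa
epsilon_true = ln(1 + epsilon_eng)
epsilon_true = ln(1 + 0.131) = 0.123102
sigma_true * epsilon_true = 246.558 * 0.123102 = 30.35 MPa


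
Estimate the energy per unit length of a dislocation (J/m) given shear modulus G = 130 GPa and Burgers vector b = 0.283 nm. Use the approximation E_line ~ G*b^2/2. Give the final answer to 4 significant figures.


E = G*b^2/2
b = 0.283 nm = 2.83e-10 m
G = 130 GPa = 1.3e+11 Pa
E = 0.5 * 1.3e+11 * (2.83e-10)^2
E = 5.206e-09 J/m


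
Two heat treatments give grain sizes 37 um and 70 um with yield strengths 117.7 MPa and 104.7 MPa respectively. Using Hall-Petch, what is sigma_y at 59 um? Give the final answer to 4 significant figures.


sigma_y = sigma0 + k / sqrt(d)
1/sqrt(d1) = 1/sqrt(3.7e-05) = 164.399;  1/sqrt(d2) = 119.523
k = (sigma1 - sigma2) / (1/sqrt(d1) - 1/sqrt(d2)) = (117.7 - 104.7) / (164.399 - 119.523) = 0.289686 MPa*m^0.5
sigma0 = sigma1 - k/sqrt(d1) = 117.7 - 0.289686*164.399 = 70.0759 MPa
sigma_y(d3) = 70.0759 + 0.289686 / sqrt(5.9e-05) = 107.8 MPa


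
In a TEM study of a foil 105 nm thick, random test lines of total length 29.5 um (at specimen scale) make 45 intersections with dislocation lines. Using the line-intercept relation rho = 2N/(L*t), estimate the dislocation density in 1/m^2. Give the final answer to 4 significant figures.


rho = 2N / (L * t)
L = 29.5 um = 2.95e-05 m, t = 105 nm = 1.05e-07 m
rho = 2 * 45 / (2.95e-05 * 1.05e-07)
rho = 2.906e+13 1/m^2


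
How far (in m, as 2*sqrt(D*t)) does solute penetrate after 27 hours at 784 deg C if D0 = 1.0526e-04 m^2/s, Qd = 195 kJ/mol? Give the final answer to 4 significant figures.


Step 1: D = D0 * exp(-Qd/(R*T))
T = 1057.15 K
D = 1.0526e-04 * exp(-195e3 / (8.314 * 1057.15)) = 2.43673e-14 m^2/s
Step 2: L = 2*sqrt(D*t)
t = 27 h = 97200 s
L = 2*sqrt(2.43673e-14 * 97200) = 9.733e-05 m


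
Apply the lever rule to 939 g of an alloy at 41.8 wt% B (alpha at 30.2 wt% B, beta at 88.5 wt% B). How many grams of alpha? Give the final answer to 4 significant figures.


f_alpha = (C_beta - C0) / (C_beta - C_alpha)
f_alpha = (88.5 - 41.8) / (88.5 - 30.2) = 0.801029
m_alpha = f_alpha * m_total = 0.801029 * 939 = 752.2 g


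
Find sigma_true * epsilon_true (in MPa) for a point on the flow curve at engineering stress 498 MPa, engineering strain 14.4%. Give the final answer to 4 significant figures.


sigma_true = sigma_eng * (1 + epsilon_eng)
sigma_true = 498 * (1 + 0.144) = 569.712 MPa
epsilon_true = ln(1 + epsilon_eng)
epsilon_true = ln(1 + 0.144) = 0.134531
sigma_true * epsilon_true = 569.712 * 0.134531 = 76.64 MPa


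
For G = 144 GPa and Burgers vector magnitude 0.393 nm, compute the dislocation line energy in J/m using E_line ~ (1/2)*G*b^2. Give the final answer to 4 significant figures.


E = G*b^2/2
b = 0.393 nm = 3.93e-10 m
G = 144 GPa = 1.44e+11 Pa
E = 0.5 * 1.44e+11 * (3.93e-10)^2
E = 1.112e-08 J/m


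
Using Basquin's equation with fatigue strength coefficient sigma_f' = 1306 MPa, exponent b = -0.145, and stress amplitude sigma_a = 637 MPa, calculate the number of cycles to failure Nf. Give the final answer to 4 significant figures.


sigma_a = sigma_f' * (2*Nf)^b
2*Nf = (sigma_a / sigma_f')^(1/b)
2*Nf = (637 / 1306)^(1/-0.145)
2*Nf = 141.374
Nf = 70.69 cycles


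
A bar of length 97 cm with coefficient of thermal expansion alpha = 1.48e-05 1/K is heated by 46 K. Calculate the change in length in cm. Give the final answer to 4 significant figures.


dL = L0 * alpha * dT
dL = 97 * 1.48e-05 * 46
dL = 0.06604 cm


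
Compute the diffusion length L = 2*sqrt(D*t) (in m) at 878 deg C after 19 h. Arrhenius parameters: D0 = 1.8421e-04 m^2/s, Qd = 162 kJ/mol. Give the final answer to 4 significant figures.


Step 1: D = D0 * exp(-Qd/(R*T))
T = 1151.15 K
D = 1.8421e-04 * exp(-162e3 / (8.314 * 1151.15)) = 8.20593e-12 m^2/s
Step 2: L = 2*sqrt(D*t)
t = 19 h = 68400 s
L = 2*sqrt(8.20593e-12 * 68400) = 1.498e-03 m


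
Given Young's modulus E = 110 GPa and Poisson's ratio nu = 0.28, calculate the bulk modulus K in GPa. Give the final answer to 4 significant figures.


K = E / (3*(1-2*nu))
K = 110 / (3*(1-2*0.28))
K = 83.33 GPa


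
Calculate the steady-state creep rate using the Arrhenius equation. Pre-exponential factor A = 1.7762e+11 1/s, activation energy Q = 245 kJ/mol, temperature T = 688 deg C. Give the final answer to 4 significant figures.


rate = A * exp(-Q / (R*T))
T = 688 + 273.15 = 961.15 K
rate = 1.7762e+11 * exp(-245e3 / (8.314 * 961.15))
rate = 8.595e-03 1/s


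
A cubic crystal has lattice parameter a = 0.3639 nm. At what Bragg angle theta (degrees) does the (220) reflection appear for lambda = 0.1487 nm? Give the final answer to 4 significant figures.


d = a / sqrt(h^2+k^2+l^2)
d = 0.3639 / sqrt(8) = 0.128658 nm
lambda = 2*d*sin(theta)  =>  sin(theta) = lambda / (2*d)
sin(theta) = 0.1487 / (2 * 0.128658) = 0.577888
theta = 35.3 deg


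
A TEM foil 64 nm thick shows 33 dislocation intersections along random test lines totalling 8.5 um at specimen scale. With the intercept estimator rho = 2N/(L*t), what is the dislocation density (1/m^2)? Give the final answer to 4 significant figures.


rho = 2N / (L * t)
L = 8.5 um = 8.5e-06 m, t = 64 nm = 6.4e-08 m
rho = 2 * 33 / (8.5e-06 * 6.4e-08)
rho = 1.213e+14 1/m^2


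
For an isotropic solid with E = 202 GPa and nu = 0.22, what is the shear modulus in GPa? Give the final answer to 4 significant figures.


G = E / (2*(1+nu))
G = 202 / (2*(1+0.22))
G = 82.79 GPa


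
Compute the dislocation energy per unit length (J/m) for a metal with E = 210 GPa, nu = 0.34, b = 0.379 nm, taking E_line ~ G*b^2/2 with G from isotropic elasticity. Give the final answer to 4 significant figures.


Step 1: G = E / (2*(1+nu))
G = 210 / (2*(1+0.34)) = 78.3582 GPa = 7.83582e+10 Pa
Step 2: E_line = G*b^2/2
b = 0.379 nm = 3.79e-10 m
E_line = 0.5 * 7.83582e+10 * (3.79e-10)^2 = 5.628e-09 J/m


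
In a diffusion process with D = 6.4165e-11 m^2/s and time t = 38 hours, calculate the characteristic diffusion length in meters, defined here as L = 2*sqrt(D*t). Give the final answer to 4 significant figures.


t = 38 hr = 136800 s
Diffusion length = 2*sqrt(D*t)
= 2*sqrt(6.4165e-11 * 136800)
= 5.925e-03 m


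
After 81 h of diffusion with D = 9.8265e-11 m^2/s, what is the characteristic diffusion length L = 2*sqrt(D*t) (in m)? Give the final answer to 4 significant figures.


t = 81 hr = 291600 s
Diffusion length = 2*sqrt(D*t)
= 2*sqrt(9.8265e-11 * 291600)
= 0.01071 m


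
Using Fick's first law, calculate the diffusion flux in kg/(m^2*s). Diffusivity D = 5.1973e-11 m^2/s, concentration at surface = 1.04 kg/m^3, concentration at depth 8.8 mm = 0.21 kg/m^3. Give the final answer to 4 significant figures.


J = -D * (dC/dx) = D * (C1 - C2) / dx
J = 5.1973e-11 * (1.04 - 0.21) / 8.8e-03
J = 4.902e-09 kg/(m^2*s)


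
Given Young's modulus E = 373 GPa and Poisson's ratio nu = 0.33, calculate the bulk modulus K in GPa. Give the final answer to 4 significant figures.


K = E / (3*(1-2*nu))
K = 373 / (3*(1-2*0.33))
K = 365.7 GPa


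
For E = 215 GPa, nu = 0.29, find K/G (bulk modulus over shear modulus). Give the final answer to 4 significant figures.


G = E / (2*(1+nu))
G = 215 / (2*(1+0.29)) = 83.3333 GPa
K = E / (3*(1-2*nu))
K = 215 / (3*(1-2*0.29)) = 170.635 GPa
K/G = 170.635 / 83.3333 = 2.048


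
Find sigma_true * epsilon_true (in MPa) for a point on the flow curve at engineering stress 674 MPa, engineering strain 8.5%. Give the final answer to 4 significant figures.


sigma_true = sigma_eng * (1 + epsilon_eng)
sigma_true = 674 * (1 + 0.085) = 731.29 MPa
epsilon_true = ln(1 + epsilon_eng)
epsilon_true = ln(1 + 0.085) = 0.08158
sigma_true * epsilon_true = 731.29 * 0.08158 = 59.66 MPa


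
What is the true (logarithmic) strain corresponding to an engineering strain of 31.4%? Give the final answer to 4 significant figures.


epsilon_true = ln(1 + epsilon_eng)
epsilon_true = ln(1 + 0.314)
epsilon_true = 0.2731


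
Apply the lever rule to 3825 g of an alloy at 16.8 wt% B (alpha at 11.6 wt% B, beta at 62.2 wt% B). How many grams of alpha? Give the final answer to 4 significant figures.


f_alpha = (C_beta - C0) / (C_beta - C_alpha)
f_alpha = (62.2 - 16.8) / (62.2 - 11.6) = 0.897233
m_alpha = f_alpha * m_total = 0.897233 * 3825 = 3432 g


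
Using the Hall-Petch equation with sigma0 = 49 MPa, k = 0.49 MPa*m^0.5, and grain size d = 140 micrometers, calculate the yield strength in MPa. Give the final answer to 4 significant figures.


sigma_y = sigma0 + k / sqrt(d)
d = 140 um = 1.4e-04 m
sigma_y = 49 + 0.49 / sqrt(1.4e-04)
sigma_y = 90.41 MPa


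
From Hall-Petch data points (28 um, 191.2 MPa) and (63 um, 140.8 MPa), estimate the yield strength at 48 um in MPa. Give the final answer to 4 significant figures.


sigma_y = sigma0 + k / sqrt(d)
1/sqrt(d1) = 1/sqrt(2.8e-05) = 188.982;  1/sqrt(d2) = 125.988
k = (sigma1 - sigma2) / (1/sqrt(d1) - 1/sqrt(d2)) = (191.2 - 140.8) / (188.982 - 125.988) = 0.800075 MPa*m^0.5
sigma0 = sigma1 - k/sqrt(d1) = 191.2 - 0.800075*188.982 = 40 MPa
sigma_y(d3) = 40 + 0.800075 / sqrt(4.8e-05) = 155.5 MPa


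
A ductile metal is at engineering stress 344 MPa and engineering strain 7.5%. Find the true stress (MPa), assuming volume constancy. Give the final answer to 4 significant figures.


sigma_true = sigma_eng * (1 + epsilon_eng)
sigma_true = 344 * (1 + 0.075)
sigma_true = 369.8 MPa


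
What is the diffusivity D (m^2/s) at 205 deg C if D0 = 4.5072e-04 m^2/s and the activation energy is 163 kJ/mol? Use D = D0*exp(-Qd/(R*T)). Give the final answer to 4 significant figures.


D = D0 * exp(-Qd / (R*T))
T = 478.15 K
D = 4.5072e-04 * exp(-163e3 / (8.314 * 478.15))
D = 7.025e-22 m^2/s


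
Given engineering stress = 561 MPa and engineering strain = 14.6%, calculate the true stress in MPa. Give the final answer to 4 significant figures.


sigma_true = sigma_eng * (1 + epsilon_eng)
sigma_true = 561 * (1 + 0.146)
sigma_true = 642.9 MPa


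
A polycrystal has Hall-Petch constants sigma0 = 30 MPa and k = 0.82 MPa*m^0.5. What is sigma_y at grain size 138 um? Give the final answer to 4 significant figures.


sigma_y = sigma0 + k / sqrt(d)
d = 138 um = 1.38e-04 m
sigma_y = 30 + 0.82 / sqrt(1.38e-04)
sigma_y = 99.8 MPa


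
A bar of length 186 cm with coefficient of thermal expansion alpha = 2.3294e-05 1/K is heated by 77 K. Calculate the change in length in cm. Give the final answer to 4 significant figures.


dL = L0 * alpha * dT
dL = 186 * 2.3294e-05 * 77
dL = 0.3336 cm


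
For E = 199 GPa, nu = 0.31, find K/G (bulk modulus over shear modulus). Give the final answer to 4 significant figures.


G = E / (2*(1+nu))
G = 199 / (2*(1+0.31)) = 75.9542 GPa
K = E / (3*(1-2*nu))
K = 199 / (3*(1-2*0.31)) = 174.561 GPa
K/G = 174.561 / 75.9542 = 2.298


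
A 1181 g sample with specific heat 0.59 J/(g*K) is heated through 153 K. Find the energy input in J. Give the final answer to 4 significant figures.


Q = m * cp * dT
Q = 1181 * 0.59 * 153
Q = 106600 J


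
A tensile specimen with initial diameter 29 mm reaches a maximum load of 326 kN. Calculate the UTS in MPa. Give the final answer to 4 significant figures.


A0 = pi*(d/2)^2 = pi*(29/2)^2 = 660.52 mm^2
UTS = F_max / A0 = 326*1000 / 660.52
UTS = 493.6 MPa


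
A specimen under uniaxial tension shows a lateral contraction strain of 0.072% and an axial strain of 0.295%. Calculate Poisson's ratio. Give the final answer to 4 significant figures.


nu = -epsilon_lat / epsilon_axial
Lateral strain is contraction (negative), so using magnitudes:
nu = 0.072 / 0.295
nu = 0.2441


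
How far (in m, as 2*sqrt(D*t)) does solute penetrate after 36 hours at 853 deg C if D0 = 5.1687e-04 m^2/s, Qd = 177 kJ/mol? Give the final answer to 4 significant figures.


Step 1: D = D0 * exp(-Qd/(R*T))
T = 1126.15 K
D = 5.1687e-04 * exp(-177e3 / (8.314 * 1126.15)) = 3.18586e-12 m^2/s
Step 2: L = 2*sqrt(D*t)
t = 36 h = 129600 s
L = 2*sqrt(3.18586e-12 * 129600) = 1.285e-03 m


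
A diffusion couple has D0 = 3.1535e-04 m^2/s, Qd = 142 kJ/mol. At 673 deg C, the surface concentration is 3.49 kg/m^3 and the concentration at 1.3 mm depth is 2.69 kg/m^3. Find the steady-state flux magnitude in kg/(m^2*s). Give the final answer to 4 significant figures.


Step 1: D = D0 * exp(-Qd/(R*T))
T = 673 + 273.15 = 946.15 K
D = 3.1535e-04 * exp(-142e3 / (8.314 * 946.15)) = 4.56074e-12 m^2/s
Step 2: J = D * (C1 - C2) / dx
J = 4.56074e-12 * (3.49 - 2.69) / 1.3e-03
J = 2.807e-09 kg/(m^2*s)


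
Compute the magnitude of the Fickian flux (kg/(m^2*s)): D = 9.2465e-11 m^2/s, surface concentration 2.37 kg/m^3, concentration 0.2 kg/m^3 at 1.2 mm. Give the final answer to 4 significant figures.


J = -D * (dC/dx) = D * (C1 - C2) / dx
J = 9.2465e-11 * (2.37 - 0.2) / 1.2e-03
J = 1.672e-07 kg/(m^2*s)


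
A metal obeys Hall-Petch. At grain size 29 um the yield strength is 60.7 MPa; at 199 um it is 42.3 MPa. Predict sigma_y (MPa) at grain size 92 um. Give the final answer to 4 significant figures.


sigma_y = sigma0 + k / sqrt(d)
1/sqrt(d1) = 1/sqrt(2.9e-05) = 185.695;  1/sqrt(d2) = 70.8881
k = (sigma1 - sigma2) / (1/sqrt(d1) - 1/sqrt(d2)) = (60.7 - 42.3) / (185.695 - 70.8881) = 0.160269 MPa*m^0.5
sigma0 = sigma1 - k/sqrt(d1) = 60.7 - 0.160269*185.695 = 30.9389 MPa
sigma_y(d3) = 30.9389 + 0.160269 / sqrt(9.2e-05) = 47.65 MPa


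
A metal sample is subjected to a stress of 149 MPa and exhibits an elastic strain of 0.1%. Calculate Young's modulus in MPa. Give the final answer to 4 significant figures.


E = sigma / epsilon
epsilon = 0.1% = 1e-03
E = 149 / 1e-03
E = 149000 MPa


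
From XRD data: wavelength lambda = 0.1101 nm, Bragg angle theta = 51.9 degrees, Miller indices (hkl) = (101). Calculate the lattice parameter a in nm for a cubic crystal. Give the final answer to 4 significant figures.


d = lambda / (2*sin(theta))
d = 0.1101 / (2*sin(51.9 deg))
d = 0.0699549 nm
a = d * sqrt(h^2+k^2+l^2) = 0.0699549 * sqrt(2)
a = 0.09893 nm


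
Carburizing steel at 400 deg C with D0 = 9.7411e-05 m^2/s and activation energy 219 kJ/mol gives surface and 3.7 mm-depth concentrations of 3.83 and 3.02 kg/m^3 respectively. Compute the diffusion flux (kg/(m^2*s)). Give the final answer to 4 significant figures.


Step 1: D = D0 * exp(-Qd/(R*T))
T = 400 + 273.15 = 673.15 K
D = 9.7411e-05 * exp(-219e3 / (8.314 * 673.15)) = 9.86688e-22 m^2/s
Step 2: J = D * (C1 - C2) / dx
J = 9.86688e-22 * (3.83 - 3.02) / 3.7e-03
J = 2.16e-19 kg/(m^2*s)


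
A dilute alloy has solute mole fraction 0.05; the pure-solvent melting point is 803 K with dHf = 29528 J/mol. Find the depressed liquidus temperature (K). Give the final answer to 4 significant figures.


dT = R*Tm^2*x / dHf
dT = 8.314 * 803^2 * 0.05 / 29528
dT = 9.07773 K
T_new = 803 - 9.07773 = 793.9 K


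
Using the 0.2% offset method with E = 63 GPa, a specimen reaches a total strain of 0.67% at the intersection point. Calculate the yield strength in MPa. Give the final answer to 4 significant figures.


Offset strain = 0.002
Elastic strain at yield = total_strain - offset = 6.7e-03 - 0.002 = 4.7e-03
sigma_y = E * elastic_strain = 63000 * 4.7e-03
sigma_y = 296.1 MPa


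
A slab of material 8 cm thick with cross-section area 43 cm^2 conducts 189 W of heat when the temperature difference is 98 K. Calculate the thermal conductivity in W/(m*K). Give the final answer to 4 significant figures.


k = Q*L / (A*dT)
L = 0.08 m, A = 4.3e-03 m^2
k = 189 * 0.08 / (4.3e-03 * 98)
k = 35.88 W/(m*K)


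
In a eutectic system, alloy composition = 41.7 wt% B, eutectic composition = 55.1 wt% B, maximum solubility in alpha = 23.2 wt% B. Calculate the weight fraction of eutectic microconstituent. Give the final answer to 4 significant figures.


f_primary = (C_e - C0) / (C_e - C_alpha_max)
f_primary = (55.1 - 41.7) / (55.1 - 23.2)
f_primary = 0.420063
f_eutectic = 1 - 0.420063 = 0.5799


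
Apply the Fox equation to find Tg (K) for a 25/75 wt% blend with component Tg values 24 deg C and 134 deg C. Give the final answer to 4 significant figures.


1/Tg = w1/Tg1 + w2/Tg2 (in Kelvin)
Tg1 = 297.15 K, Tg2 = 407.15 K
1/Tg = 0.25/297.15 + 0.75/407.15
Tg = 372.7 K


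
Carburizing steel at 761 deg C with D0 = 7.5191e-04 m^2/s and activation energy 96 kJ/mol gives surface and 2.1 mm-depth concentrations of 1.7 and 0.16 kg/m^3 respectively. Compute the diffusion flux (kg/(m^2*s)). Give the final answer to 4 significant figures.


Step 1: D = D0 * exp(-Qd/(R*T))
T = 761 + 273.15 = 1034.15 K
D = 7.5191e-04 * exp(-96e3 / (8.314 * 1034.15)) = 1.06428e-08 m^2/s
Step 2: J = D * (C1 - C2) / dx
J = 1.06428e-08 * (1.7 - 0.16) / 2.1e-03
J = 7.805e-06 kg/(m^2*s)


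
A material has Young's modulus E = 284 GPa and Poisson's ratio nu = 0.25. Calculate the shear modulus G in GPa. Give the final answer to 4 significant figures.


G = E / (2*(1+nu))
G = 284 / (2*(1+0.25))
G = 113.6 GPa


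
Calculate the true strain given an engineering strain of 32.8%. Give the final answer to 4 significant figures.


epsilon_true = ln(1 + epsilon_eng)
epsilon_true = ln(1 + 0.328)
epsilon_true = 0.2837


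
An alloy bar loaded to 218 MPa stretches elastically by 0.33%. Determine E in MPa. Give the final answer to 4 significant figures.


E = sigma / epsilon
epsilon = 0.33% = 3.3e-03
E = 218 / 3.3e-03
E = 66060 MPa


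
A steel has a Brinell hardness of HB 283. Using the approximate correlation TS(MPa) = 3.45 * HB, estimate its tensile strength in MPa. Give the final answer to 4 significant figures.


TS (MPa) = 3.45 * HB
TS = 3.45 * 283
TS = 976.4 MPa


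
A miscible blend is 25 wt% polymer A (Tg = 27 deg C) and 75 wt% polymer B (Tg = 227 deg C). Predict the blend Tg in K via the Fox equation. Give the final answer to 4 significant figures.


1/Tg = w1/Tg1 + w2/Tg2 (in Kelvin)
Tg1 = 300.15 K, Tg2 = 500.15 K
1/Tg = 0.25/300.15 + 0.75/500.15
Tg = 428.7 K


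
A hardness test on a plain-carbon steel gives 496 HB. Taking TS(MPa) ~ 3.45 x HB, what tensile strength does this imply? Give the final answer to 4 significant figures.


TS (MPa) = 3.45 * HB
TS = 3.45 * 496
TS = 1711 MPa


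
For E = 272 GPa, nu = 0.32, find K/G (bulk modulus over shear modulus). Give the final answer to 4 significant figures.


G = E / (2*(1+nu))
G = 272 / (2*(1+0.32)) = 103.03 GPa
K = E / (3*(1-2*nu))
K = 272 / (3*(1-2*0.32)) = 251.852 GPa
K/G = 251.852 / 103.03 = 2.444


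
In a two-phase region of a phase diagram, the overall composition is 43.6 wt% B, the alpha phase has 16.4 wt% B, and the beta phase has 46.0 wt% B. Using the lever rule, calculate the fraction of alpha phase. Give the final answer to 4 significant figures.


f_alpha = (C_beta - C0) / (C_beta - C_alpha)
f_alpha = (46.0 - 43.6) / (46.0 - 16.4)
f_alpha = 0.08108


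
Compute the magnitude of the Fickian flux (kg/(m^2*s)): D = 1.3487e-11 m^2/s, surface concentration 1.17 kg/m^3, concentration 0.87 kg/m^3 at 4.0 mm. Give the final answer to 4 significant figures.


J = -D * (dC/dx) = D * (C1 - C2) / dx
J = 1.3487e-11 * (1.17 - 0.87) / 4e-03
J = 1.012e-09 kg/(m^2*s)


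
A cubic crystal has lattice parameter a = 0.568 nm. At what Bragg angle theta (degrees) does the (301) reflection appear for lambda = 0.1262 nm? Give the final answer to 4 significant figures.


d = a / sqrt(h^2+k^2+l^2)
d = 0.568 / sqrt(10) = 0.179617 nm
lambda = 2*d*sin(theta)  =>  sin(theta) = lambda / (2*d)
sin(theta) = 0.1262 / (2 * 0.179617) = 0.351302
theta = 20.57 deg


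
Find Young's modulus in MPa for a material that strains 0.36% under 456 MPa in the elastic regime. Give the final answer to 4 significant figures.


E = sigma / epsilon
epsilon = 0.36% = 3.6e-03
E = 456 / 3.6e-03
E = 126700 MPa


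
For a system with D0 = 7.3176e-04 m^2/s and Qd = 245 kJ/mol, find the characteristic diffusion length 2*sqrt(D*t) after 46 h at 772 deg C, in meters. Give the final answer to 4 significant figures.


Step 1: D = D0 * exp(-Qd/(R*T))
T = 1045.15 K
D = 7.3176e-04 * exp(-245e3 / (8.314 * 1045.15)) = 4.16184e-16 m^2/s
Step 2: L = 2*sqrt(D*t)
t = 46 h = 165600 s
L = 2*sqrt(4.16184e-16 * 165600) = 1.66e-05 m


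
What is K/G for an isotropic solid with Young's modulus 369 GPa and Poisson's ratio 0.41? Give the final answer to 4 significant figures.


G = E / (2*(1+nu))
G = 369 / (2*(1+0.41)) = 130.851 GPa
K = E / (3*(1-2*nu))
K = 369 / (3*(1-2*0.41)) = 683.333 GPa
K/G = 683.333 / 130.851 = 5.222


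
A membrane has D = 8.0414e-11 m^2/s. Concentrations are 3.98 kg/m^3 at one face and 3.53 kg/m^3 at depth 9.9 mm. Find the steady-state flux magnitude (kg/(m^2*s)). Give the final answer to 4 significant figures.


J = -D * (dC/dx) = D * (C1 - C2) / dx
J = 8.0414e-11 * (3.98 - 3.53) / 9.9e-03
J = 3.655e-09 kg/(m^2*s)


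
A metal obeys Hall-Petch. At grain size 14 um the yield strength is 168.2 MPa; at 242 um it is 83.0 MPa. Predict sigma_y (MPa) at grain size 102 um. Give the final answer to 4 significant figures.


sigma_y = sigma0 + k / sqrt(d)
1/sqrt(d1) = 1/sqrt(1.4e-05) = 267.261;  1/sqrt(d2) = 64.2824
k = (sigma1 - sigma2) / (1/sqrt(d1) - 1/sqrt(d2)) = (168.2 - 83.0) / (267.261 - 64.2824) = 0.419748 MPa*m^0.5
sigma0 = sigma1 - k/sqrt(d1) = 168.2 - 0.419748*267.261 = 56.0176 MPa
sigma_y(d3) = 56.0176 + 0.419748 / sqrt(1.02e-04) = 97.58 MPa


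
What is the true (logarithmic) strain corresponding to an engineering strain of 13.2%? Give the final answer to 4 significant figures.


epsilon_true = ln(1 + epsilon_eng)
epsilon_true = ln(1 + 0.132)
epsilon_true = 0.124


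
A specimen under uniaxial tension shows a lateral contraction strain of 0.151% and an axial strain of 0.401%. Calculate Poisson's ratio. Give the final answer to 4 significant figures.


nu = -epsilon_lat / epsilon_axial
Lateral strain is contraction (negative), so using magnitudes:
nu = 0.151 / 0.401
nu = 0.3766


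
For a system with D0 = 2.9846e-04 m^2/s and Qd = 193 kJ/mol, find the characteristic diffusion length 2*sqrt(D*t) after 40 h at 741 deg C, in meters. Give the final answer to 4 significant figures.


Step 1: D = D0 * exp(-Qd/(R*T))
T = 1014.15 K
D = 2.9846e-04 * exp(-193e3 / (8.314 * 1014.15)) = 3.41902e-14 m^2/s
Step 2: L = 2*sqrt(D*t)
t = 40 h = 144000 s
L = 2*sqrt(3.41902e-14 * 144000) = 1.403e-04 m


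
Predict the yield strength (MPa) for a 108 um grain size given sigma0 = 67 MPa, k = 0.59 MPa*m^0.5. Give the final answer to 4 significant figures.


sigma_y = sigma0 + k / sqrt(d)
d = 108 um = 1.08e-04 m
sigma_y = 67 + 0.59 / sqrt(1.08e-04)
sigma_y = 123.8 MPa


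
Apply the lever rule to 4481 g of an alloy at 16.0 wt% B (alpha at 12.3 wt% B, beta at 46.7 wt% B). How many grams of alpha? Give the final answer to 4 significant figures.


f_alpha = (C_beta - C0) / (C_beta - C_alpha)
f_alpha = (46.7 - 16.0) / (46.7 - 12.3) = 0.892442
m_alpha = f_alpha * m_total = 0.892442 * 4481 = 3999 g


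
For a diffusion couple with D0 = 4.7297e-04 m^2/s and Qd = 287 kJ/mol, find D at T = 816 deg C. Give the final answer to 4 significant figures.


D = D0 * exp(-Qd / (R*T))
T = 1089.15 K
D = 4.7297e-04 * exp(-287e3 / (8.314 * 1089.15))
D = 8.13e-18 m^2/s


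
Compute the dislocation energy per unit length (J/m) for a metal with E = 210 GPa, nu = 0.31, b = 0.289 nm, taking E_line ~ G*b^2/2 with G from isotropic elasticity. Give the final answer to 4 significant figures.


Step 1: G = E / (2*(1+nu))
G = 210 / (2*(1+0.31)) = 80.1527 GPa = 8.01527e+10 Pa
Step 2: E_line = G*b^2/2
b = 0.289 nm = 2.89e-10 m
E_line = 0.5 * 8.01527e+10 * (2.89e-10)^2 = 3.347e-09 J/m


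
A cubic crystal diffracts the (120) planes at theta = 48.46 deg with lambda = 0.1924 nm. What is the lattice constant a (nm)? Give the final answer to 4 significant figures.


d = lambda / (2*sin(theta))
d = 0.1924 / (2*sin(48.46 deg))
d = 0.128525 nm
a = d * sqrt(h^2+k^2+l^2) = 0.128525 * sqrt(5)
a = 0.2874 nm


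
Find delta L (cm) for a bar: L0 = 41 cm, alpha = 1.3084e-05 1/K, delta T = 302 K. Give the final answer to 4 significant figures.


dL = L0 * alpha * dT
dL = 41 * 1.3084e-05 * 302
dL = 0.162 cm


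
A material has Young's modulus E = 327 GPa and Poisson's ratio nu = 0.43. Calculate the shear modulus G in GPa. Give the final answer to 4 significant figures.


G = E / (2*(1+nu))
G = 327 / (2*(1+0.43))
G = 114.3 GPa


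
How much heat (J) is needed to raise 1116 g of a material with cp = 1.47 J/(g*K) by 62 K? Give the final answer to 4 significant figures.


Q = m * cp * dT
Q = 1116 * 1.47 * 62
Q = 101700 J


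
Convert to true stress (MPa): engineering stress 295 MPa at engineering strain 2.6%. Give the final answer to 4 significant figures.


sigma_true = sigma_eng * (1 + epsilon_eng)
sigma_true = 295 * (1 + 0.026)
sigma_true = 302.7 MPa


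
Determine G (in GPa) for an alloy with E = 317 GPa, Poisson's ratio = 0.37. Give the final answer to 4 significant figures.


G = E / (2*(1+nu))
G = 317 / (2*(1+0.37))
G = 115.7 GPa
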